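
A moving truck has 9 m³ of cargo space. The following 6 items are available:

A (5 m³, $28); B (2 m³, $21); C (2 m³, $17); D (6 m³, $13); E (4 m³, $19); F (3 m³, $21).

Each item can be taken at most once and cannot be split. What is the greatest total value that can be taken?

$66

Check high-value combinations within 9 m³:
- A+B+C: volume 5+2+2=9, value 28+21+17=66
- B+E+F: volume 2+4+3=9, value 21+19+21=61
- B+C+F: volume 2+2+3=7, value 21+17+21=59
Best: $66.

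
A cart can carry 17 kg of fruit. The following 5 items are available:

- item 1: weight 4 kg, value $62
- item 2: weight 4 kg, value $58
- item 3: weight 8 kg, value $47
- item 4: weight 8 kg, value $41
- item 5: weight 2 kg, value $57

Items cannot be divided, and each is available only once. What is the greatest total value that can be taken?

This is a 0/1 knapsack; check combinations near the capacity.
- item 1+item 2+item 5: weight 4+4+2=10, value 62+58+57=177
- item 1+item 2+item 3: weight 4+4+8=16, value 62+58+47=167
- item 1+item 3+item 5: weight 4+8+2=14, value 62+47+57=166
Best: $177.

$177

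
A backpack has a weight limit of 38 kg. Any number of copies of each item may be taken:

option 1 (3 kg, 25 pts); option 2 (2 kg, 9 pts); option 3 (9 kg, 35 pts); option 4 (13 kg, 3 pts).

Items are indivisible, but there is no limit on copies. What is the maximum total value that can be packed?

Best value-per-unit is option 1 at 25/3; filling with it alone gives 12×25 = 300.
Optimal mix: 12×option 1 + 1×option 2 → weight 38, value 309.

309 pts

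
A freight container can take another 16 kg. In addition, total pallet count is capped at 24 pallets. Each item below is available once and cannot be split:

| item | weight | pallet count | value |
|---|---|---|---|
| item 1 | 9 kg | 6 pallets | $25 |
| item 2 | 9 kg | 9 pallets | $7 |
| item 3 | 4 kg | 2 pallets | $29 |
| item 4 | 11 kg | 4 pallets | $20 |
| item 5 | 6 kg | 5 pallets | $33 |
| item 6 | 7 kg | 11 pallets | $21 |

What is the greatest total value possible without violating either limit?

Feasible sets respecting both limits:
- item 3+item 5: weight 10, pallet count 7, value 62
- item 1+item 5: weight 15, pallet count 11, value 58
- item 1+item 3: weight 13, pallet count 8, value 54
Best: $62.

$62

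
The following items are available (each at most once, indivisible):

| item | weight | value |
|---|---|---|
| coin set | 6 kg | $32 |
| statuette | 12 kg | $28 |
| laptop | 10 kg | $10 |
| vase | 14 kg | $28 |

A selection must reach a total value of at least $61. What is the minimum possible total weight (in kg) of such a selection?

Subsets with value ≥ 61, sorted by total weight:
- coin set+statuette+laptop: weight 28, value 70
- coin set+laptop+vase: weight 30, value 70
- coin set+statuette+vase: weight 32, value 88
- statuette+laptop+vase: weight 36, value 66
Minimum weight: 28 kg.

28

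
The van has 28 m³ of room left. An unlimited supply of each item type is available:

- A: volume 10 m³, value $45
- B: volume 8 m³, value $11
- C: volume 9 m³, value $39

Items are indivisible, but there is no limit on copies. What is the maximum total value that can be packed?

$123

Best value-per-unit is A at 45/10; filling with it alone gives 2×45 = 90.
Optimal mix: 1×A + 2×C → volume 28, value 123.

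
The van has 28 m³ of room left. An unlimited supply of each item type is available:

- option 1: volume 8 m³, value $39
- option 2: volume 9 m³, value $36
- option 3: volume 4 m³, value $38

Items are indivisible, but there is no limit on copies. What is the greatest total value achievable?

Best value-per-unit is option 3 at 38/4, and filling with it alone uses volume 7×4=28. No mix of the others beats 7×38 = 266.

$266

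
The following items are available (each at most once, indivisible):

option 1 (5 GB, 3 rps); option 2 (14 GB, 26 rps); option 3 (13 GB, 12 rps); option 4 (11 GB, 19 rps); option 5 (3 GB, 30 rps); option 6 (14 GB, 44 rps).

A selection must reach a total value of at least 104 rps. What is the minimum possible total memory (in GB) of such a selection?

41

Subsets with value ≥ 104, sorted by total memory:
- option 3+option 4+option 5+option 6: memory 41, value 105
- option 2+option 4+option 5+option 6: memory 42, value 119
- option 2+option 3+option 5+option 6: memory 44, value 112
- option 1+option 3+option 4+option 5+option 6: memory 46, value 108
Minimum memory: 41 GB.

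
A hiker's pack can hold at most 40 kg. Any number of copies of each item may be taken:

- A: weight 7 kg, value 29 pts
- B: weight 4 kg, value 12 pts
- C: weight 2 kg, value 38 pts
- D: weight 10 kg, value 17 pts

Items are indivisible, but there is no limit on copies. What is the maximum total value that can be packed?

760 pts

Best value-per-unit is C at 38/2, and filling with it alone uses weight 20×2=40. No mix of the others beats 20×38 = 760.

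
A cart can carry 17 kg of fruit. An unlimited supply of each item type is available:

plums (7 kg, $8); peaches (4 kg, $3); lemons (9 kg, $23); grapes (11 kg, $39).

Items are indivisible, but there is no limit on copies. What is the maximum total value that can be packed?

$42

Best value-per-unit is grapes at 39/11; filling with it alone gives 1×39 = 39.
Optimal mix: 1×peaches + 1×grapes → weight 15, value 42.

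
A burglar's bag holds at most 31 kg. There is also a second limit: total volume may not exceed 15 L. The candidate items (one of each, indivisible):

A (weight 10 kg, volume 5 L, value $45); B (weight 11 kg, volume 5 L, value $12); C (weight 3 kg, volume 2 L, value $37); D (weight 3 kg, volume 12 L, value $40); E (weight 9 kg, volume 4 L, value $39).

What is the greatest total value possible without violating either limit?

$121

Feasible sets respecting both limits:
- A+C+E: weight 22, volume 11, value 121
- A+B+E: weight 30, volume 14, value 96
- A+B+C: weight 24, volume 12, value 94
Best: $121.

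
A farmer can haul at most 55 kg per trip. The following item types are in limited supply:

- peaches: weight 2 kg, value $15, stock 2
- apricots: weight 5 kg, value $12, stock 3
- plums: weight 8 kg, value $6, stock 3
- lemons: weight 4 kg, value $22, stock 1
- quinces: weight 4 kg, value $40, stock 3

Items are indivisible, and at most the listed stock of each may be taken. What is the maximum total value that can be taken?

Top feasible selections:
- 2×peaches + 3×apricots + 2×plums + 1×lemons + 3×quinces: weight 51, value 220
- 2×peaches + 3×apricots + 1×plums + 1×lemons + 3×quinces: weight 43, value 214
Best: $220.

$220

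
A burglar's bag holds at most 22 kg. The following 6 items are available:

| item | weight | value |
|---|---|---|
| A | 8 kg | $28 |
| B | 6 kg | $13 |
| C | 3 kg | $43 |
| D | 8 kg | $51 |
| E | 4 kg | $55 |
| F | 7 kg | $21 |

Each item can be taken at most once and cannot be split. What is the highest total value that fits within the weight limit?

$170

Check high-value combinations within 22 kg:
- C+D+E+F: weight 3+8+4+7=22, value 43+51+55+21=170
- B+C+D+E: weight 6+3+8+4=21, value 13+43+51+55=162
- C+D+E: weight 3+8+4=15, value 43+51+55=149
- A+C+E+F: weight 8+3+4+7=22, value 28+43+55+21=147
Best: $170.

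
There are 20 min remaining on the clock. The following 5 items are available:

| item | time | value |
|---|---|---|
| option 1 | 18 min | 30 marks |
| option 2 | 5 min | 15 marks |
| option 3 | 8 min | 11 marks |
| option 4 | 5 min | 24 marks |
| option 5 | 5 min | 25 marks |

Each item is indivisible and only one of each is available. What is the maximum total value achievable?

64 marks

Check high-value combinations within 20 min:
- option 2+option 4+option 5: time 5+5+5=15, value 15+24+25=64
- option 3+option 4+option 5: time 8+5+5=18, value 11+24+25=60
- option 2+option 3+option 5: time 5+8+5=18, value 15+11+25=51
- option 2+option 3+option 4: time 5+8+5=18, value 15+11+24=50
- option 4+option 5: time 5+5=10, value 24+25=49
Best: 64 marks.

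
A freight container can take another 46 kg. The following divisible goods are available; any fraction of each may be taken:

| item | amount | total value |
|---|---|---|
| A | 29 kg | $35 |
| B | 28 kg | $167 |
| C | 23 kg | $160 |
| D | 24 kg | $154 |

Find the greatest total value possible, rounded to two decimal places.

307.58

Take in order of value per unit:
- C (160/23 per unit): all 23 → value 160, running total 160.00
- D (154/24 per unit): 23 of 24 → value 23×154/24 = 147.5833, running total 307.58
Total 307.58.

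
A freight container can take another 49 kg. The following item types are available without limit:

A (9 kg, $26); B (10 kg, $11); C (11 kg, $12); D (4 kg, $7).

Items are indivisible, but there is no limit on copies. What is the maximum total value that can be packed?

Best value-per-unit is A at 26/9; filling with it alone gives 5×26 = 130.
Optimal mix: 5×A + 1×D → weight 49, value 137.

$137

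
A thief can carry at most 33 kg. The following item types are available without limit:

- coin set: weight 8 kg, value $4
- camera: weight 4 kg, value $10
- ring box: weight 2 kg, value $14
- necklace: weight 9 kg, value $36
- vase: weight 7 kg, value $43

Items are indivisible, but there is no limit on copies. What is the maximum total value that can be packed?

Best value-per-unit is ring box at 14/2; filling with it alone gives 16×14 = 224.
Optimal mix: 13×ring box + 1×vase → weight 33, value 225.

$225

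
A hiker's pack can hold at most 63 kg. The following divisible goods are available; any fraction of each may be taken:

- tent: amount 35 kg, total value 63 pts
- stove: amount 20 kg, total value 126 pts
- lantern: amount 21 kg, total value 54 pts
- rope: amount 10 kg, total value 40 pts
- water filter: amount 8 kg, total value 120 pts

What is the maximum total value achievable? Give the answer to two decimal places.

Take in order of value per unit:
- water filter (120/8 per unit): all 8 → value 120, running total 120.00
- stove (126/20 per unit): all 20 → value 126, running total 246.00
- rope (40/10 per unit): all 10 → value 40, running total 286.00
- lantern (54/21 per unit): all 21 → value 54, running total 340.00
- tent (63/35 per unit): 4 of 35 → value 4×63/35 = 7.2000, running total 347.20
Total 347.20.

347.20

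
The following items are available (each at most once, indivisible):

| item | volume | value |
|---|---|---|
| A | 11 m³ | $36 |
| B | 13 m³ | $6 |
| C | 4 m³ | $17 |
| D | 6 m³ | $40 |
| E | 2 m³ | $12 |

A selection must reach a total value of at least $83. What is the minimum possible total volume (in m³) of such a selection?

Subsets with value ≥ 83, sorted by total volume:
- A+D+E: volume 19, value 88
- A+C+D: volume 21, value 93
- A+C+D+E: volume 23, value 105
- A+B+D+E: volume 32, value 94
Minimum volume: 19 m³.

19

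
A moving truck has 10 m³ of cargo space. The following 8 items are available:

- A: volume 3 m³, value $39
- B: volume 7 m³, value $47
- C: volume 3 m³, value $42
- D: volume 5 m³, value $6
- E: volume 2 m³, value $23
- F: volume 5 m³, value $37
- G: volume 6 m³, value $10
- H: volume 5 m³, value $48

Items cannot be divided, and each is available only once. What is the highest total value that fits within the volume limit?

$113

Check high-value combinations within 10 m³:
- C+E+H: volume 3+2+5=10, value 42+23+48=113
- A+E+H: volume 3+2+5=10, value 39+23+48=110
- A+C+E: volume 3+3+2=8, value 39+42+23=104
- C+E+F: volume 3+2+5=10, value 42+23+37=102
Best: $113.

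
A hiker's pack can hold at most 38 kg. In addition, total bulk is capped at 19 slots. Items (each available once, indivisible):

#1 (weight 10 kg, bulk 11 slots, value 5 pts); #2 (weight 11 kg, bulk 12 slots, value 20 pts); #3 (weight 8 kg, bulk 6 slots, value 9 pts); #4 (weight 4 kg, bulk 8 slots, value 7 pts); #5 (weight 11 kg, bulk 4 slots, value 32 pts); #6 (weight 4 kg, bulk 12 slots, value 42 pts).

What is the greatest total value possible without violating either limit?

74 pts

Feasible sets respecting both limits:
- #5+#6: weight 15, bulk 16, value 74
- #2+#5: weight 22, bulk 16, value 52
- #3+#6: weight 12, bulk 18, value 51
Best: 74 pts.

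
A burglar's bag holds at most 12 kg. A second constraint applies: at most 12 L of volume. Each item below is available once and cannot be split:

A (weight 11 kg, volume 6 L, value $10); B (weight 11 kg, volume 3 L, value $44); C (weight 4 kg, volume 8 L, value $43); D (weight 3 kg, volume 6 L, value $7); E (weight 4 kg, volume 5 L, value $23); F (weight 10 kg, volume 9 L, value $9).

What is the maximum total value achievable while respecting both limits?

$44

Feasible sets respecting both limits:
- B: weight 11, volume 3, value 44
- C: weight 4, volume 8, value 43
- D+E: weight 7, volume 11, value 30
- E: weight 4, volume 5, value 23
Best: $44.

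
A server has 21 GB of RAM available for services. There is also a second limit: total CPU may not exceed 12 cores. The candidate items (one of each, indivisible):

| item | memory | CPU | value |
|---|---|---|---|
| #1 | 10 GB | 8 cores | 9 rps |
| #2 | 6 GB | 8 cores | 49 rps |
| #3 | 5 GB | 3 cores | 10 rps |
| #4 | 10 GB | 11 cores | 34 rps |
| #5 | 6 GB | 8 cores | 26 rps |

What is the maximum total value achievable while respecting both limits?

Feasible sets respecting both limits:
- #2+#3: memory 11, CPU 11, value 59
- #2: memory 6, CPU 8, value 49
- #3+#5: memory 11, CPU 11, value 36
- #4: memory 10, CPU 11, value 34
Best: 59 rps.

59 rps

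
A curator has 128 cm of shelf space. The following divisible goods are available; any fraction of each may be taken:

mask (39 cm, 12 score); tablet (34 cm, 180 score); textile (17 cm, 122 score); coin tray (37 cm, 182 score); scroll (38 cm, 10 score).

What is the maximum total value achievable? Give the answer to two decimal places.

Take in order of value per unit:
- textile (122/17 per unit): all 17 → value 122, running total 122.00
- tablet (180/34 per unit): all 34 → value 180, running total 302.00
- coin tray (182/37 per unit): all 37 → value 182, running total 484.00
- mask (12/39 per unit): all 39 → value 12, running total 496.00
- scroll (10/38 per unit): 1 of 38 → value 1×10/38 = 0.2632, running total 496.26
Total 496.26.

496.26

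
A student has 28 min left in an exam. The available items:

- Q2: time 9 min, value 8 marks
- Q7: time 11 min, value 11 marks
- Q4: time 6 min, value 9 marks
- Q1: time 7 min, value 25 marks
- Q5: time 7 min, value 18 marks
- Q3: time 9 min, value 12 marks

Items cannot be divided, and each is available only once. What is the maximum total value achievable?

55 marks

Check high-value combinations within 28 min:
- Q1+Q5+Q3: time 7+7+9=23, value 25+18+12=55
- Q7+Q1+Q5: time 11+7+7=25, value 11+25+18=54
- Q4+Q1+Q5: time 6+7+7=20, value 9+25+18=52
- Q2+Q1+Q5: time 9+7+7=23, value 8+25+18=51
- Q7+Q1+Q3: time 11+7+9=27, value 11+25+12=48
Best: 55 marks.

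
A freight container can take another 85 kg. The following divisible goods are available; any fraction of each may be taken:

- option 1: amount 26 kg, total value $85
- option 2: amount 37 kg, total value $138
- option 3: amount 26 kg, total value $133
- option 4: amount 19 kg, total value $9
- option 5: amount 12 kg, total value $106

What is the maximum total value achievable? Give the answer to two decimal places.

409.69

Take in order of value per unit:
- option 5 (106/12 per unit): all 12 → value 106, running total 106.00
- option 3 (133/26 per unit): all 26 → value 133, running total 239.00
- option 2 (138/37 per unit): all 37 → value 138, running total 377.00
- option 1 (85/26 per unit): 10 of 26 → value 10×85/26 = 32.6923, running total 409.69
Total 409.69.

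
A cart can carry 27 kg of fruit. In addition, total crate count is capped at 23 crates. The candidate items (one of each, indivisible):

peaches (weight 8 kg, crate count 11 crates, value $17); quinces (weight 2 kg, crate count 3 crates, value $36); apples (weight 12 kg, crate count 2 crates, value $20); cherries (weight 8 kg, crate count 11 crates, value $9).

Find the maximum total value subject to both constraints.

$73

Feasible sets respecting both limits:
- peaches+quinces+apples: weight 22, crate count 16, value 73
- quinces+apples+cherries: weight 22, crate count 16, value 65
- quinces+apples: weight 14, crate count 5, value 56
Best: $73.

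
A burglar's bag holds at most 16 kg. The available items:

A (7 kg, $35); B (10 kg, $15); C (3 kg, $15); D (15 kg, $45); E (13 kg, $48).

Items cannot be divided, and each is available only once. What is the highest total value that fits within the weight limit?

Check high-value combinations within 16 kg:
- C+E: weight 3+13=16, value 15+48=63
- A+C: weight 7+3=10, value 35+15=50
- E: weight 13, value 48
- D: weight 15, value 45
- A: weight 7, value 35
Best: $63.

$63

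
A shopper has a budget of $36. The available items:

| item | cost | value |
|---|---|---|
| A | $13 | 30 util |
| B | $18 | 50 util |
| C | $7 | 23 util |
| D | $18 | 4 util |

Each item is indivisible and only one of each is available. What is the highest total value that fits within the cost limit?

Check high-value combinations within $36:
- A+B: cost 13+18=31, value 30+50=80
- B+C: cost 18+7=25, value 50+23=73
- B+D: cost 18+18=36, value 50+4=54
- A+C: cost 13+7=20, value 30+23=53
Best: 80 util.

80 util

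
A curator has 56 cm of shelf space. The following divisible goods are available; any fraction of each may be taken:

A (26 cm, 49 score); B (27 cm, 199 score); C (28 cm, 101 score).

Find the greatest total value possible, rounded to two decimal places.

301.88

Take in order of value per unit:
- B (199/27 per unit): all 27 → value 199, running total 199.00
- C (101/28 per unit): all 28 → value 101, running total 300.00
- A (49/26 per unit): 1 of 26 → value 1×49/26 = 1.8846, running total 301.88
Total 301.88.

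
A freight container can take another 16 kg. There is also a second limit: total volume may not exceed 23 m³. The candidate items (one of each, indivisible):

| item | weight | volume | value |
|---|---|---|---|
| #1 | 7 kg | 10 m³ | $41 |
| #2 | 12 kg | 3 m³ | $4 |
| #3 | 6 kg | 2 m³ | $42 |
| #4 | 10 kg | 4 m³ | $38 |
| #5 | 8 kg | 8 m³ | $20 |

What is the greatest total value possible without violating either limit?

Feasible sets respecting both limits:
- #1+#3: weight 13, volume 12, value 83
- #3+#4: weight 16, volume 6, value 80
- #3+#5: weight 14, volume 10, value 62
Best: $83.

$83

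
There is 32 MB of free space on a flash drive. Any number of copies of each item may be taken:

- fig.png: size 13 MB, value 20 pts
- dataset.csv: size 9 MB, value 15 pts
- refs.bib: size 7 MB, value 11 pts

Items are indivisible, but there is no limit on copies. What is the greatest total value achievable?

52 pts

Best value-per-unit is dataset.csv at 15/9; filling with it alone gives 3×15 = 45.
Optimal mix: 2×dataset.csv + 2×refs.bib → size 32, value 52.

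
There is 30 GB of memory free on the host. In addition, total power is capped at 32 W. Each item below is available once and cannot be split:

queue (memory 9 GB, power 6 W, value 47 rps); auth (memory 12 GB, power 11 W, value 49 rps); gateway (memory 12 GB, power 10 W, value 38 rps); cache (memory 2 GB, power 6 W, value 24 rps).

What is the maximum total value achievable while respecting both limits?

Feasible sets respecting both limits:
- queue+auth+cache: memory 23, power 23, value 120
- auth+gateway+cache: memory 26, power 27, value 111
- queue+gateway+cache: memory 23, power 22, value 109
Best: 120 rps.

120 rps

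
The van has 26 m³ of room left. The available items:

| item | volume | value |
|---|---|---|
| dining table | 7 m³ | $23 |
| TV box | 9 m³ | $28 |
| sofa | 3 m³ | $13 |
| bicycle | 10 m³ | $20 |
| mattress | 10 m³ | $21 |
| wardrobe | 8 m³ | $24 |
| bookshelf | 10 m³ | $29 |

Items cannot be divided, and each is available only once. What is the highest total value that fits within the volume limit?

$80

Check high-value combinations within 26 m³:
- dining table+TV box+bookshelf: volume 7+9+10=26, value 23+28+29=80
- dining table+wardrobe+bookshelf: volume 7+8+10=25, value 23+24+29=76
- dining table+TV box+wardrobe: volume 7+9+8=24, value 23+28+24=75
Best: $80.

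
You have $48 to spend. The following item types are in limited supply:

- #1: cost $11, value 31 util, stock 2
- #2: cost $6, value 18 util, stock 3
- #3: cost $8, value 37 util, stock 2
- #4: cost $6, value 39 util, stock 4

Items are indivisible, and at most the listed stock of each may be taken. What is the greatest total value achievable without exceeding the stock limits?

248 util

Best selections within cost 48 and stock limits:
- 1×#2 + 2×#3 + 4×#4: cost 46, value 248
- 2×#3 + 4×#4: cost 40, value 230
- 2×#2 + 1×#3 + 4×#4: cost 44, value 229
Best: 248 util.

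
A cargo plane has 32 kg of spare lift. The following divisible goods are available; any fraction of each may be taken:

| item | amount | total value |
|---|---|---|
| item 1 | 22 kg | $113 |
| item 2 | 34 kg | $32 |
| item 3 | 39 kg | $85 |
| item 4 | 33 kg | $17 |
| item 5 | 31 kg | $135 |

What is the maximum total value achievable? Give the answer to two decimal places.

Take in order of value per unit:
- item 1 (113/22 per unit): all 22 → value 113, running total 113.00
- item 5 (135/31 per unit): 10 of 31 → value 10×135/31 = 43.5484, running total 156.55
Total 156.55.

156.55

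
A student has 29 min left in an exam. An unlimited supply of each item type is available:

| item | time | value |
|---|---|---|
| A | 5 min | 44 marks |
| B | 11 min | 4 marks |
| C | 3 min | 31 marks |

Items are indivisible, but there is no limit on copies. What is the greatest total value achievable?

292 marks

Best value-per-unit is C at 31/3; filling with it alone gives 9×31 = 279.
Optimal mix: 1×A + 8×C → time 29, value 292.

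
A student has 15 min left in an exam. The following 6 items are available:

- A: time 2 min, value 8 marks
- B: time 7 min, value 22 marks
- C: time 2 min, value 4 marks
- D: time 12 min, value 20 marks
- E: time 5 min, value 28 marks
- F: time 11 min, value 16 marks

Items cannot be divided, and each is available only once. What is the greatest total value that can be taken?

Check high-value combinations within 15 min:
- A+B+E: time 2+7+5=14, value 8+22+28=58
- B+C+E: time 7+2+5=14, value 22+4+28=54
- B+E: time 7+5=12, value 22+28=50
Best: 58 marks.

58 marks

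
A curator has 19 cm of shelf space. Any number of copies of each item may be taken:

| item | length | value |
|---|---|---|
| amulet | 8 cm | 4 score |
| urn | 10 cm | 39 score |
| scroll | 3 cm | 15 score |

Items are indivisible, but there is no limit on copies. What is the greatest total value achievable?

Best value-per-unit is scroll at 15/3, and filling with it alone uses length 6×3=18. No mix of the others beats 6×15 = 90.

90 score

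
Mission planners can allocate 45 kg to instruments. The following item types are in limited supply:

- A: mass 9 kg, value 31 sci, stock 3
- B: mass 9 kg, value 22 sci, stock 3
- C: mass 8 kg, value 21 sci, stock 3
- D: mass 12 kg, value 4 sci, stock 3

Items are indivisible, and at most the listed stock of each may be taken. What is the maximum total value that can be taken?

Best selections within mass 45 and stock limits:
- 3×A + 2×B: mass 45, value 137
- 3×A + 1×B + 1×C: mass 44, value 136
Best: 137 sci.

137 sci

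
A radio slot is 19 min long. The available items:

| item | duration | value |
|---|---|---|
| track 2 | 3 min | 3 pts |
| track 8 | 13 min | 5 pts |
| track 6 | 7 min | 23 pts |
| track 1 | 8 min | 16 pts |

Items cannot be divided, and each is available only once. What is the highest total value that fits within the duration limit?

42 pts

Check high-value combinations within 19 min:
- track 2+track 6+track 1: duration 3+7+8=18, value 3+23+16=42
- track 6+track 1: duration 7+8=15, value 23+16=39
- track 2+track 6: duration 3+7=10, value 3+23=26
- track 6: duration 7, value 23
Best: 42 pts.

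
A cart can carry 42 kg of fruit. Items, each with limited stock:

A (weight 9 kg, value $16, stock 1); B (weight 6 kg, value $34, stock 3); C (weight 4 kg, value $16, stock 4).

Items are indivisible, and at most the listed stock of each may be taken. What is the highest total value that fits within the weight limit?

$166

Top feasible selections:
- 3×B + 4×C: weight 34, value 166
- 1×A + 3×B + 3×C: weight 39, value 166
- 3×B + 3×C: weight 30, value 150
Best: $166.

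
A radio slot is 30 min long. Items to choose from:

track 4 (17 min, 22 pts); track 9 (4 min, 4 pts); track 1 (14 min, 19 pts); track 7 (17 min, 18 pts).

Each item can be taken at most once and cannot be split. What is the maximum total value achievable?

Check high-value combinations within 30 min:
- track 4+track 9: duration 17+4=21, value 22+4=26
- track 9+track 1: duration 4+14=18, value 4+19=23
- track 4: duration 17, value 22
Best: 26 pts.

26 pts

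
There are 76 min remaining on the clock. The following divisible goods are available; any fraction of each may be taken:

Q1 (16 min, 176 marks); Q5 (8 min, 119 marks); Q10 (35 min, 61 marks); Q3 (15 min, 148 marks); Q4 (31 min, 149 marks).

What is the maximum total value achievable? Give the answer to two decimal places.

Take in order of value per unit:
- Q5 (119/8 per unit): all 8 → value 119, running total 119.00
- Q1 (176/16 per unit): all 16 → value 176, running total 295.00
- Q3 (148/15 per unit): all 15 → value 148, running total 443.00
- Q4 (149/31 per unit): all 31 → value 149, running total 592.00
- Q10 (61/35 per unit): 6 of 35 → value 6×61/35 = 10.4571, running total 602.46
Total 602.46.

602.46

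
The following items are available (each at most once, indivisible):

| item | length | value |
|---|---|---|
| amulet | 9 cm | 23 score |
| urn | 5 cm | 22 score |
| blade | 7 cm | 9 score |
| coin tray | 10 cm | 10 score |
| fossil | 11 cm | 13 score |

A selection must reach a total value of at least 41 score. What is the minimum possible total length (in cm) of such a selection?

Subsets with value ≥ 41, sorted by total length:
- amulet+urn: length 14, value 45
- amulet+urn+blade: length 21, value 54
Minimum length: 14 cm.

14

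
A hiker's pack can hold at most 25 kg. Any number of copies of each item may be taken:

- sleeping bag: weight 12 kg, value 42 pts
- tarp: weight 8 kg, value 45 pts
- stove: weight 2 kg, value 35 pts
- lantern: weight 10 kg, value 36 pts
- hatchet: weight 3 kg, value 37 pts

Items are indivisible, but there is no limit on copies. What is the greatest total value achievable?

422 pts

Best value-per-unit is stove at 35/2; filling with it alone gives 12×35 = 420.
Optimal mix: 11×stove + 1×hatchet → weight 25, value 422.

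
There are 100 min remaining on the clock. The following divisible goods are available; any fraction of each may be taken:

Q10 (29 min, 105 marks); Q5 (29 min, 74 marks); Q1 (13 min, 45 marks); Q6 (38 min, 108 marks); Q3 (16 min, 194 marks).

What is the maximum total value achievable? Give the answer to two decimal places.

462.21

Take in order of value per unit:
- Q3 (194/16 per unit): all 16 → value 194, running total 194.00
- Q10 (105/29 per unit): all 29 → value 105, running total 299.00
- Q1 (45/13 per unit): all 13 → value 45, running total 344.00
- Q6 (108/38 per unit): all 38 → value 108, running total 452.00
- Q5 (74/29 per unit): 4 of 29 → value 4×74/29 = 10.2069, running total 462.21
Total 462.21.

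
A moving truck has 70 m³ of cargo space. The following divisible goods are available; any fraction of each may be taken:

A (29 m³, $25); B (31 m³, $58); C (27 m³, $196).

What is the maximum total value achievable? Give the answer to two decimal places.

264.34

Take in order of value per unit:
- C (196/27 per unit): all 27 → value 196, running total 196.00
- B (58/31 per unit): all 31 → value 58, running total 254.00
- A (25/29 per unit): 12 of 29 → value 12×25/29 = 10.3448, running total 264.34
Total 264.34.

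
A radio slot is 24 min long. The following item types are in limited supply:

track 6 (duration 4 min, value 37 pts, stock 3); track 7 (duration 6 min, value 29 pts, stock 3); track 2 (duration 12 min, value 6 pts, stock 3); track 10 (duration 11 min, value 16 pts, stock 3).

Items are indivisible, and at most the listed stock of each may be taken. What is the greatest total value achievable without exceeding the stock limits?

Top feasible selections:
- 3×track 6 + 2×track 7: duration 24, value 169
- 3×track 6 + 1×track 7: duration 18, value 140
- 2×track 6 + 2×track 7: duration 20, value 132
Best: 169 pts.

169 pts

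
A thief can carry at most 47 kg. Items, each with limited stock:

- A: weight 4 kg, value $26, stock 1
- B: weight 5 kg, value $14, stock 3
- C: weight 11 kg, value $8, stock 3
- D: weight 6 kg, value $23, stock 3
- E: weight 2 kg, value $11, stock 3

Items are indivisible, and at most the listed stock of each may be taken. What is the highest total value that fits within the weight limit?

Top feasible selections:
- 1×A + 3×B + 3×D + 3×E: weight 43, value 170
- 1×A + 3×B + 3×D + 2×E: weight 41, value 159
Best: $170.

$170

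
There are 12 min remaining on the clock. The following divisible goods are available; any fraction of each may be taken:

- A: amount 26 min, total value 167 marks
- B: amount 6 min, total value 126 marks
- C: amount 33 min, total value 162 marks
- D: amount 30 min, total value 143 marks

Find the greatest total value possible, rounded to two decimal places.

Take in order of value per unit:
- B (126/6 per unit): all 6 → value 126, running total 126.00
- A (167/26 per unit): 6 of 26 → value 6×167/26 = 38.5385, running total 164.54
Total 164.54.

164.54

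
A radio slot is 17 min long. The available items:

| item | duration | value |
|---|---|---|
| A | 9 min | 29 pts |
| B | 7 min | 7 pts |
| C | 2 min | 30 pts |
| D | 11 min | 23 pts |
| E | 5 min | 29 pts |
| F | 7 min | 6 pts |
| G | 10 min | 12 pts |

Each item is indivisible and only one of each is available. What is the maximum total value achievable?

88 pts

Check high-value combinations within 17 min:
- A+C+E: duration 9+2+5=16, value 29+30+29=88
- C+E+G: duration 2+5+10=17, value 30+29+12=71
- B+C+E: duration 7+2+5=14, value 7+30+29=66
- C+E+F: duration 2+5+7=14, value 30+29+6=65
Best: 88 pts.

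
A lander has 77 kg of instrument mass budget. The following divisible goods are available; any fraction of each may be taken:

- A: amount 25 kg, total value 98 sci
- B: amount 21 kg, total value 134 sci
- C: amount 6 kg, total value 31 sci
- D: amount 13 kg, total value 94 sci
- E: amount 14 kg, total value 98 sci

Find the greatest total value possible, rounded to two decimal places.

Take in order of value per unit:
- D (94/13 per unit): all 13 → value 94, running total 94.00
- E (98/14 per unit): all 14 → value 98, running total 192.00
- B (134/21 per unit): all 21 → value 134, running total 326.00
- C (31/6 per unit): all 6 → value 31, running total 357.00
- A (98/25 per unit): 23 of 25 → value 23×98/25 = 90.1600, running total 447.16
Total 447.16.

447.16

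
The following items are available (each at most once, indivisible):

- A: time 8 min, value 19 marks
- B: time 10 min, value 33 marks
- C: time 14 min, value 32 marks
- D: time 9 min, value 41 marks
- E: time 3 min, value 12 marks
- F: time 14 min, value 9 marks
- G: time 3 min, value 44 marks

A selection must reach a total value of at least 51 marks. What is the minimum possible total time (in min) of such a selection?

6

Subsets with value ≥ 51, sorted by total time:
- E+G: time 6, value 56
- A+G: time 11, value 63
- D+G: time 12, value 85
Minimum time: 6 min.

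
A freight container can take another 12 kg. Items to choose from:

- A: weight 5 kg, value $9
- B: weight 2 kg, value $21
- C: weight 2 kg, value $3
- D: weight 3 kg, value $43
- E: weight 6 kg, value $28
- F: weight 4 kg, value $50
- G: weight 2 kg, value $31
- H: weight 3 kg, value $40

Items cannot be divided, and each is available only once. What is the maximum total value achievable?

$164

Check high-value combinations within 12 kg:
- D+F+G+H: weight 3+4+2+3=12, value 43+50+31+40=164
- B+D+F+H: weight 2+3+4+3=12, value 21+43+50+40=154
- B+D+F+G: weight 2+3+4+2=11, value 21+43+50+31=145
Best: $164.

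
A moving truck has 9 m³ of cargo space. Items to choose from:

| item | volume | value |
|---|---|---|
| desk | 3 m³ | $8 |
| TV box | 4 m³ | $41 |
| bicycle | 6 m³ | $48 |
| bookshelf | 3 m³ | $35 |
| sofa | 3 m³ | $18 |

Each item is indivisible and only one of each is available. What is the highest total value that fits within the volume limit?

$83

Check high-value combinations within 9 m³:
- bicycle+bookshelf: volume 6+3=9, value 48+35=83
- TV box+bookshelf: volume 4+3=7, value 41+35=76
- bicycle+sofa: volume 6+3=9, value 48+18=66
- desk+bookshelf+sofa: volume 3+3+3=9, value 8+35+18=61
Best: $83.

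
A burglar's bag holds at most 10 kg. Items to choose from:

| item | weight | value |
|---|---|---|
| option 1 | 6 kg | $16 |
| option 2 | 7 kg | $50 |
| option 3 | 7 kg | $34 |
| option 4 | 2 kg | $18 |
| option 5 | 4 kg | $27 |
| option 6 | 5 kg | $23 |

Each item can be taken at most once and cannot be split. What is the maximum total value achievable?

Check high-value combinations within 10 kg:
- option 2+option 4: weight 7+2=9, value 50+18=68
- option 3+option 4: weight 7+2=9, value 34+18=52
- option 2: weight 7, value 50
- option 5+option 6: weight 4+5=9, value 27+23=50
Best: $68.

$68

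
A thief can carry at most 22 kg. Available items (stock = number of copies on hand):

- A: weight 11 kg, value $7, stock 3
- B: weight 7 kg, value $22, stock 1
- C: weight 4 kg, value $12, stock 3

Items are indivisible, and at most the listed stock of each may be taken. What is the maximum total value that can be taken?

$58

Top feasible selections:
- 1×B + 3×C: weight 19, value 58
- 1×B + 2×C: weight 15, value 46
Best: $58.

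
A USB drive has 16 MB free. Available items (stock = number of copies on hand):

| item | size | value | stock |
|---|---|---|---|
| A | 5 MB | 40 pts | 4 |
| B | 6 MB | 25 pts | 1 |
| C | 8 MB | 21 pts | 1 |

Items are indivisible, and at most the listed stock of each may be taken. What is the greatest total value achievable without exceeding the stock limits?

120 pts

Best selections within size 16 and stock limits:
- 3×A: size 15, value 120
- 2×A + 1×B: size 16, value 105
- 2×A: size 10, value 80
Best: 120 pts.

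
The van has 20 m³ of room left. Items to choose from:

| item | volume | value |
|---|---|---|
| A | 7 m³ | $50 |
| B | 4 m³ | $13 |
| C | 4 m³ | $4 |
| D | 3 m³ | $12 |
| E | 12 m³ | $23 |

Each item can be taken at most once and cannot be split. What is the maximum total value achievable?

$79

This is a 0/1 knapsack; check combinations near the capacity.
- A+B+C+D: volume 7+4+4+3=18, value 50+13+4+12=79
- A+B+D: volume 7+4+3=14, value 50+13+12=75
- A+E: volume 7+12=19, value 50+23=73
Best: $79.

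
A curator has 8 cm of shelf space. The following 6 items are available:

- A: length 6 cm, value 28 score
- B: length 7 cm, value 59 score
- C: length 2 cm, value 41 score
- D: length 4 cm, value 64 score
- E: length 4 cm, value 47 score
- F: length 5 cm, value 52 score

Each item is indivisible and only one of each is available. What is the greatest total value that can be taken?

111 score

Check high-value combinations within 8 cm:
- D+E: length 4+4=8, value 64+47=111
- C+D: length 2+4=6, value 41+64=105
- C+F: length 2+5=7, value 41+52=93
- C+E: length 2+4=6, value 41+47=88
Best: 111 score.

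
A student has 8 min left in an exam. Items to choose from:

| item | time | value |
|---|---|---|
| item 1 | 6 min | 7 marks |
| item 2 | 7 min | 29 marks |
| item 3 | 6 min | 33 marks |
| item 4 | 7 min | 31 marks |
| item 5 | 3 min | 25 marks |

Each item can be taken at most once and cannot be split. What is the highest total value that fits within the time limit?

Check high-value combinations within 8 min:
- item 3: time 6, value 33
- item 4: time 7, value 31
- item 2: time 7, value 29
Best: 33 marks.

33 marks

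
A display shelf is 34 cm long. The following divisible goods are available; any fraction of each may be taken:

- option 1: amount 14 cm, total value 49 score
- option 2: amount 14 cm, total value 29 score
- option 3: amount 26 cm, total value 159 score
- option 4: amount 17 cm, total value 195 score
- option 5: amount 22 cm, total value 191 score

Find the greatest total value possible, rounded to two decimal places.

Take in order of value per unit:
- option 4 (195/17 per unit): all 17 → value 195, running total 195.00
- option 5 (191/22 per unit): 17 of 22 → value 17×191/22 = 147.5909, running total 342.59
Total 342.59.

342.59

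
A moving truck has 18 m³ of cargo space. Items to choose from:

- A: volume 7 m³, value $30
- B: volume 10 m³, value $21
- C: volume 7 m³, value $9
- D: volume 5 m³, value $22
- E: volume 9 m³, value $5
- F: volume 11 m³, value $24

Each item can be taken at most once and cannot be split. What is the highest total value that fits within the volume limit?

This is a 0/1 knapsack; check combinations near the capacity.
- A+F: volume 7+11=18, value 30+24=54
- A+D: volume 7+5=12, value 30+22=52
- A+B: volume 7+10=17, value 30+21=51
Best: $54.

$54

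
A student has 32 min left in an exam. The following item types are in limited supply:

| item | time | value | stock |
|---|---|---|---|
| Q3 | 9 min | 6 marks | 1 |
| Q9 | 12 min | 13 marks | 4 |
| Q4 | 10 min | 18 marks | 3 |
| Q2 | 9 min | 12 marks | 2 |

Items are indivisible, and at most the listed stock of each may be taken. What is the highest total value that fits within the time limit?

54 marks

Best selections within time 32 and stock limits:
- 3×Q4: time 30, value 54
- 1×Q9 + 2×Q4: time 32, value 49
Best: 54 marks.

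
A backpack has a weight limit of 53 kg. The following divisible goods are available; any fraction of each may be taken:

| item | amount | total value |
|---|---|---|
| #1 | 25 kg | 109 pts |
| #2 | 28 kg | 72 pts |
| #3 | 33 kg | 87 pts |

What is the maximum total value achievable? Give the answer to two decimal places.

182.82

Take in order of value per unit:
- #1 (109/25 per unit): all 25 → value 109, running total 109.00
- #3 (87/33 per unit): 28 of 33 → value 28×87/33 = 73.8182, running total 182.82
Total 182.82.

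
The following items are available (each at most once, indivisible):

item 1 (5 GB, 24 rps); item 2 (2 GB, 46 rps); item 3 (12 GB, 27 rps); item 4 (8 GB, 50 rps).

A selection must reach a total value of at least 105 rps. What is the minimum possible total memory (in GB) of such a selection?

15

Subsets with value ≥ 105, sorted by total memory:
- item 1+item 2+item 4: memory 15, value 120
- item 2+item 3+item 4: memory 22, value 123
- item 1+item 2+item 3+item 4: memory 27, value 147
Minimum memory: 15 GB.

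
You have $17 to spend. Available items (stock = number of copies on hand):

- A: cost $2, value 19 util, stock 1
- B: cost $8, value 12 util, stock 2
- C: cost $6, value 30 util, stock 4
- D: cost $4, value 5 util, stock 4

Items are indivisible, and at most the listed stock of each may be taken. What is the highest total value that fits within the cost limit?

Best selections within cost 17 and stock limits:
- 1×A + 2×C: cost 14, value 79
- 2×C + 1×D: cost 16, value 65
Best: 79 util.

79 util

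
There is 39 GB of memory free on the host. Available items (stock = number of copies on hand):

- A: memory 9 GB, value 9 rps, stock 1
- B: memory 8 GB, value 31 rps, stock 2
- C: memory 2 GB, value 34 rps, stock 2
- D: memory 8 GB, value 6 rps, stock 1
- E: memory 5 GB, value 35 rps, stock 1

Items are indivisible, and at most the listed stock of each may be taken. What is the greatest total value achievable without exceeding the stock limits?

174 rps

Top feasible selections:
- 1×A + 2×B + 2×C + 1×E: memory 34, value 174
- 2×B + 2×C + 1×D + 1×E: memory 33, value 171
- 2×B + 2×C + 1×E: memory 25, value 165
Best: 174 rps.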